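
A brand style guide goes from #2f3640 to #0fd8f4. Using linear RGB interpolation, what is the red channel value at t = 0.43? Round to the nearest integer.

R₁ = 47 (from #2f3640), R₂ = 15 (from #0fd8f4).
R = 47 + 0.43 × (15 − 47) = 33.24 → 33

33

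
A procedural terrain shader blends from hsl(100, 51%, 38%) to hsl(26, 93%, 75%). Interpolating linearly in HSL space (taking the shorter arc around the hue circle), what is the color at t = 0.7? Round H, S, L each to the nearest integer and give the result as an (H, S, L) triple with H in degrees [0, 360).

Hue arc: Δh = 26 − 100 = -74° (|Δh| ≤ 180, already the shorter path).
H = 100 + 0.7 × (-74) = 48.2 → 48°
S = 51 + 0.7 × (93 − 51) = 80.4 → 80%
L = 38 + 0.7 × (75 − 38) = 63.9 → 64%

(48, 80, 64)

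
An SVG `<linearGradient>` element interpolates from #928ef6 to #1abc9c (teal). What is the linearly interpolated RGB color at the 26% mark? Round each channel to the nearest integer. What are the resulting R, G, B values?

(115, 154, 223)

#928ef6 → (146, 142, 246); #1abc9c → (26, 188, 156).
26% corresponds to t = 0.26.
R = 146 + 0.26 × (26 − 146) = 146 + 0.26 × -120 = 114.8 → 115
G = 142 + 0.26 × (188 − 142) = 142 + 0.26 × 46 = 153.96 → 154
B = 246 + 0.26 × (156 − 246) = 246 + 0.26 × -90 = 222.6 → 223
So the blended color is (115, 154, 223), about #739adf.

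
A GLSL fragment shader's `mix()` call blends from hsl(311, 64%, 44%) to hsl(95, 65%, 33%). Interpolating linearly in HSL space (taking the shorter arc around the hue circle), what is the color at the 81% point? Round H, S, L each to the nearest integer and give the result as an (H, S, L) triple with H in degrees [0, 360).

(68, 65, 35)

Hue: 95 − 311 = -216°, but |-216| > 180 so the shorter arc goes the other way: Δh = -216 + 360 = 144°.
H = 311 + 0.81 × (144) = 427.64 → 428 → 428 mod 360 = 68°
S = 64 + 0.81 × (65 − 64) = 64.81 → 65%
L = 44 + 0.81 × (33 − 44) = 35.09 → 35%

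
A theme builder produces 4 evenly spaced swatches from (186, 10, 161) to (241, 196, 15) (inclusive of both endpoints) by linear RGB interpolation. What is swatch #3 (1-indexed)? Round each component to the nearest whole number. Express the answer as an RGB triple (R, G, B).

(223, 134, 64)

With 4 swatches and endpoints inclusive, swatch 3 sits at t = (3 − 1)/(4 − 1) = 2/3 ≈ 0.6667.
R = 186 + 0.6667 × (241 − 186) = 222.668 → 223
G = 10 + 0.6667 × (196 − 10) = 134.006 → 134
B = 161 + 0.6667 × (15 − 161) = 63.662 → 64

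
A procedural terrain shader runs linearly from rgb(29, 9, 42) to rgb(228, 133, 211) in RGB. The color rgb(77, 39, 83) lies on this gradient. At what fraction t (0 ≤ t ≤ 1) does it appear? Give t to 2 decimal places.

Invert the lerp on the R channel (largest span, 199): t = (77 − 29) / (228 − 29) = 48/199 = 0.24121.
Check on G: (39 − 9)/(133 − 9) = 0.2419 ✓

0.24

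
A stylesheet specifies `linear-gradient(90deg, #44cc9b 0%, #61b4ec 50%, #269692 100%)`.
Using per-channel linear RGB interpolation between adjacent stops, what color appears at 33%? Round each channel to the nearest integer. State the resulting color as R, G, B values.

(87, 188, 208)

33% lies between the 0% and 50% stops, so the local fraction is t = (33 − 0)/(50 − 0) = 33/50 ≈ 0.66.
#44cc9b → (68, 204, 155); #61b4ec → (97, 180, 236).
R = 68 + 0.66 × (97 − 68) = 87.14 → 87
G = 204 + 0.66 × (180 − 204) = 188.16 → 188
B = 155 + 0.66 × (236 − 155) = 208.46 → 208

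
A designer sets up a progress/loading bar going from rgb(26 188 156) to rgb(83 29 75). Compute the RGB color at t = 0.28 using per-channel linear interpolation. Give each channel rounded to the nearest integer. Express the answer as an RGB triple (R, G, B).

(42, 143, 133)

R = 26 + 0.28 × (83 − 26) = 26 + 0.28 × 57 = 41.96 → 42
G = 188 + 0.28 × (29 − 188) = 188 + 0.28 × -159 = 143.48 → 143
B = 156 + 0.28 × (75 − 156) = 156 + 0.28 × -81 = 133.32 → 133
So the blended color is (42, 143, 133), about #2a8f85.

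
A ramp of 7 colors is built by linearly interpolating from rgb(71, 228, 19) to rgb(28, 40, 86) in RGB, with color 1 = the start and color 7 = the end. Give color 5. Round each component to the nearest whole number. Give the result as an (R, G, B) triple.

(42, 103, 64)

With 7 swatches and endpoints inclusive, swatch 5 sits at t = (5 − 1)/(7 − 1) = 4/6 ≈ 0.6667.
R = 71 + 0.6667 × (28 − 71) = 42.332 → 42
G = 228 + 0.6667 × (40 − 228) = 102.66 → 103
B = 19 + 0.6667 × (86 − 19) = 63.669 → 64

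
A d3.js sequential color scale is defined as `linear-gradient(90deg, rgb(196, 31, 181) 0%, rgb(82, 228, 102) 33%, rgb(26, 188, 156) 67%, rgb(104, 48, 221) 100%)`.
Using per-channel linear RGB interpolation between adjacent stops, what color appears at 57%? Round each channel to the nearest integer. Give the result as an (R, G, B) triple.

57% lies between the 33% and 67% stops, so the local fraction is t = (57 − 33)/(67 − 33) = 24/34 ≈ 0.7059.
R = 82 + 0.7059 × (26 − 82) = 42.47 → 42
G = 228 + 0.7059 × (188 − 228) = 199.764 → 200
B = 102 + 0.7059 × (156 − 102) = 140.119 → 140

(42, 200, 140)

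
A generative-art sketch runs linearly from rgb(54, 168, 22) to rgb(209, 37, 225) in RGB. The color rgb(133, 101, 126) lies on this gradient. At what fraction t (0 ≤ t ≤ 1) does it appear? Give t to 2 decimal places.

Invert the lerp on the B channel (largest span, 203): t = (126 − 22) / (225 − 22) = 104/203 = 0.51232.
Check on R: (133 − 54)/(209 − 54) = 0.5097 ✓

0.51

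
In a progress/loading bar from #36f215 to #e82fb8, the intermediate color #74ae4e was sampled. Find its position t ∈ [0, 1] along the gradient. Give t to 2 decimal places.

0.35

Invert the lerp on the G channel (largest span, 195): t = (174 − 242) / (47 − 242) = -68/-195 = 0.34872.
Check on R: (116 − 54)/(232 − 54) = 0.3483 ✓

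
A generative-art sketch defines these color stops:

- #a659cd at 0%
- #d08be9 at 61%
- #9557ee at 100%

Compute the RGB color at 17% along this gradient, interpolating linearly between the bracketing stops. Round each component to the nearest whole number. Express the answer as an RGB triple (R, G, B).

(178, 103, 213)

17% lies between the 0% and 61% stops, so the local fraction is t = (17 − 0)/(61 − 0) = 17/61 ≈ 0.2787.
#a659cd → (166, 89, 205); #d08be9 → (208, 139, 233).
R = 166 + 0.2787 × (208 − 166) = 177.705 → 178
G = 89 + 0.2787 × (139 − 89) = 102.935 → 103
B = 205 + 0.2787 × (233 − 205) = 212.804 → 213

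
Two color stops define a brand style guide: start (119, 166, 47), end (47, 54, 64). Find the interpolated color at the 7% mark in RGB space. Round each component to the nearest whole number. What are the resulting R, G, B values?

(114, 158, 48)

7% corresponds to t = 0.07.
R = 119 + 0.07 × (47 − 119) = 119 + 0.07 × -72 = 113.96 → 114
G = 166 + 0.07 × (54 − 166) = 166 + 0.07 × -112 = 158.16 → 158
B = 47 + 0.07 × (64 − 47) = 47 + 0.07 × 17 = 48.19 → 48
So the blended color is (114, 158, 48), about #729e30.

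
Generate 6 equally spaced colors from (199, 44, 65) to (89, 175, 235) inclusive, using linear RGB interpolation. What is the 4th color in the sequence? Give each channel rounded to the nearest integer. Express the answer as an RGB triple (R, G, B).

With 6 swatches and endpoints inclusive, swatch 4 sits at t = (4 − 1)/(6 − 1) = 3/5 ≈ 0.6.
R = 199 + 0.6 × (89 − 199) = 133 → 133
G = 44 + 0.6 × (175 − 44) = 122.6 → 123
B = 65 + 0.6 × (235 − 65) = 167 → 167

(133, 123, 167)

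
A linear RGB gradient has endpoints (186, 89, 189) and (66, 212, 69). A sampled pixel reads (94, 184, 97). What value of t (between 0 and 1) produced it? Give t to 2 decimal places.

0.77

Invert the lerp on the G channel (largest span, 123): t = (184 − 89) / (212 − 89) = 95/123 = 0.77236.
Check on R: (94 − 186)/(66 − 186) = 0.7667 ✓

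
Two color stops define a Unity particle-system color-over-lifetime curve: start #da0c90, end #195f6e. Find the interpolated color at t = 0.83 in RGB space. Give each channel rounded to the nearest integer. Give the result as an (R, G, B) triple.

#da0c90 → (218, 12, 144); #195f6e → (25, 95, 110).
R = 218 + 0.83 × (25 − 218) = 218 + 0.83 × -193 = 57.81 → 58
G = 12 + 0.83 × (95 − 12) = 12 + 0.83 × 83 = 80.89 → 81
B = 144 + 0.83 × (110 − 144) = 144 + 0.83 × -34 = 115.78 → 116
So the blended color is (58, 81, 116), about #3a5174.

(58, 81, 116)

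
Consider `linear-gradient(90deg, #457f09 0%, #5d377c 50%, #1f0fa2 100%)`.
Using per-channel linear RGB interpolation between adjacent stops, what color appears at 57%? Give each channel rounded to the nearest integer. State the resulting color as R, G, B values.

(84, 49, 129)

57% lies between the 50% and 100% stops, so the local fraction is t = (57 − 50)/(100 − 50) = 7/50 ≈ 0.14.
#5d377c → (93, 55, 124); #1f0fa2 → (31, 15, 162).
R = 93 + 0.14 × (31 − 93) = 84.32 → 84
G = 55 + 0.14 × (15 − 55) = 49.4 → 49
B = 124 + 0.14 × (162 − 124) = 129.32 → 129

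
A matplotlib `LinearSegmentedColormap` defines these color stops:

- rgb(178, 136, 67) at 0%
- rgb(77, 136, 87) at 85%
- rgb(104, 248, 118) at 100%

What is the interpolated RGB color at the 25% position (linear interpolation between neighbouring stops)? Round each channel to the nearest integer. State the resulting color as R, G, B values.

(148, 136, 73)

25% lies between the 0% and 85% stops, so the local fraction is t = (25 − 0)/(85 − 0) = 25/85 ≈ 0.2941.
R = 178 + 0.2941 × (77 − 178) = 148.296 → 148
G = 136 + 0.2941 × (136 − 136) = 136 → 136
B = 67 + 0.2941 × (87 − 67) = 72.882 → 73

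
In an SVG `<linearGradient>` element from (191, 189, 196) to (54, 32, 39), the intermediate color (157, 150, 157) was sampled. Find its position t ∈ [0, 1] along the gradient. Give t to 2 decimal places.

0.25

Invert the lerp on the G channel (largest span, 157): t = (150 − 189) / (32 − 189) = -39/-157 = 0.24841.
Check on R: (157 − 191)/(54 − 191) = 0.2482 ✓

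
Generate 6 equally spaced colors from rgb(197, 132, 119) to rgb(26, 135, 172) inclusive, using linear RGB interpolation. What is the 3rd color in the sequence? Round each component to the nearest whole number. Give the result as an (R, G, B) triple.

With 6 swatches and endpoints inclusive, swatch 3 sits at t = (3 − 1)/(6 − 1) = 2/5 ≈ 0.4.
R = 197 + 0.4 × (26 − 197) = 128.6 → 129
G = 132 + 0.4 × (135 − 132) = 133.2 → 133
B = 119 + 0.4 × (172 − 119) = 140.2 → 140

(129, 133, 140)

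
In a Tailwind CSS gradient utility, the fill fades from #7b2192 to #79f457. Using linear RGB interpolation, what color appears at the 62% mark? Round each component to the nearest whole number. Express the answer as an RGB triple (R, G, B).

(122, 164, 109)

#7b2192 → (123, 33, 146); #79f457 → (121, 244, 87).
62% corresponds to t = 0.62.
R = 123 + 0.62 × (121 − 123) = 123 + 0.62 × -2 = 121.76 → 122
G = 33 + 0.62 × (244 − 33) = 33 + 0.62 × 211 = 163.82 → 164
B = 146 + 0.62 × (87 − 146) = 146 + 0.62 × -59 = 109.42 → 109
So the blended color is (122, 164, 109), about #7aa46d.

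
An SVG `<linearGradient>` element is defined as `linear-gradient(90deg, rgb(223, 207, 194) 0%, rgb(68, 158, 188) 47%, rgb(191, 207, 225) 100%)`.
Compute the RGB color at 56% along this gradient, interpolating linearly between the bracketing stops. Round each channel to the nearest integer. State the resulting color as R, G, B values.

(89, 166, 194)

56% lies between the 47% and 100% stops, so the local fraction is t = (56 − 47)/(100 − 47) = 9/53 ≈ 0.1698.
R = 68 + 0.1698 × (191 − 68) = 88.885 → 89
G = 158 + 0.1698 × (207 − 158) = 166.32 → 166
B = 188 + 0.1698 × (225 − 188) = 194.283 → 194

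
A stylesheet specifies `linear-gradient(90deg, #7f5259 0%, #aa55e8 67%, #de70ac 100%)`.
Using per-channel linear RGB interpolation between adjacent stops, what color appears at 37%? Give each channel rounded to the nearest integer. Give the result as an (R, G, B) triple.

37% lies between the 0% and 67% stops, so the local fraction is t = (37 − 0)/(67 − 0) = 37/67 ≈ 0.5522.
#7f5259 → (127, 82, 89); #aa55e8 → (170, 85, 232).
R = 127 + 0.5522 × (170 − 127) = 150.745 → 151
G = 82 + 0.5522 × (85 − 82) = 83.657 → 84
B = 89 + 0.5522 × (232 − 89) = 167.965 → 168

(151, 84, 168)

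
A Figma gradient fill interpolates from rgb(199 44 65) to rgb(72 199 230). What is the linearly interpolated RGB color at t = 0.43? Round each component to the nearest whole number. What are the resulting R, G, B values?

(144, 111, 136)

R = 199 + 0.43 × (72 − 199) = 199 + 0.43 × -127 = 144.39 → 144
G = 44 + 0.43 × (199 − 44) = 44 + 0.43 × 155 = 110.65 → 111
B = 65 + 0.43 × (230 − 65) = 65 + 0.43 × 165 = 135.95 → 136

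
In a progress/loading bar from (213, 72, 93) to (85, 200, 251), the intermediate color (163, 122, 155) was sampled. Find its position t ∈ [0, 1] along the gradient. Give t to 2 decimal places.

0.39

Invert the lerp on the B channel (largest span, 158): t = (155 − 93) / (251 − 93) = 62/158 = 0.39241.
Check on R: (163 − 213)/(85 − 213) = 0.3906 ✓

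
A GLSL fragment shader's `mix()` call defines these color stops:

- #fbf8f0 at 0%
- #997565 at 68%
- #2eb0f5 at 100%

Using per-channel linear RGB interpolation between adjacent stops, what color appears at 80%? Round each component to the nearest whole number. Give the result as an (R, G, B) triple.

80% lies between the 68% and 100% stops, so the local fraction is t = (80 − 68)/(100 − 68) = 12/32 ≈ 0.375.
#997565 → (153, 117, 101); #2eb0f5 → (46, 176, 245).
R = 153 + 0.375 × (46 − 153) = 112.875 → 113
G = 117 + 0.375 × (176 − 117) = 139.125 → 139
B = 101 + 0.375 × (245 − 101) = 155 → 155

(113, 139, 155)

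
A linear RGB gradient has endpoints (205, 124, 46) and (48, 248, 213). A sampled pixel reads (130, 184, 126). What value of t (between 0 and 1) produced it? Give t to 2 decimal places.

Invert the lerp on the B channel (largest span, 167): t = (126 − 46) / (213 − 46) = 80/167 = 0.47904.
Check on R: (130 − 205)/(48 − 205) = 0.4777 ✓

0.48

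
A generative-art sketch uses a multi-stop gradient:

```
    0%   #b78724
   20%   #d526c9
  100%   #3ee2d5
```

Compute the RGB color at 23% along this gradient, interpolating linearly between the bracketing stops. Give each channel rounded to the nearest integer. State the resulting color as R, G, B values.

23% lies between the 20% and 100% stops, so the local fraction is t = (23 − 20)/(100 − 20) = 3/80 ≈ 0.0375.
#d526c9 → (213, 38, 201); #3ee2d5 → (62, 226, 213).
R = 213 + 0.0375 × (62 − 213) = 207.338 → 207
G = 38 + 0.0375 × (226 − 38) = 45.05 → 45
B = 201 + 0.0375 × (213 − 201) = 201.45 → 201

(207, 45, 201)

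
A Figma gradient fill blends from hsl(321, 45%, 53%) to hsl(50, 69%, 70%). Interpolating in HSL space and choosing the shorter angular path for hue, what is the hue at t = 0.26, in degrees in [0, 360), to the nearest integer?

Hue: 50 − 321 = -271°, but |-271| > 180 so the shorter arc goes the other way: Δh = -271 + 360 = 89°.
H = 321 + 0.26 × (89) = 344.14 → 344°

344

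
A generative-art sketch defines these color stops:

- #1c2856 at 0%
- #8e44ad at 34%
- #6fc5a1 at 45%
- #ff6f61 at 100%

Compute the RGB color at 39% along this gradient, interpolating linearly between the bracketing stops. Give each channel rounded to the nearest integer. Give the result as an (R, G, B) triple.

(128, 127, 168)

39% lies between the 34% and 45% stops, so the local fraction is t = (39 − 34)/(45 − 34) = 5/11 ≈ 0.4545.
#8e44ad → (142, 68, 173); #6fc5a1 → (111, 197, 161).
R = 142 + 0.4545 × (111 − 142) = 127.91 → 128
G = 68 + 0.4545 × (197 − 68) = 126.631 → 127
B = 173 + 0.4545 × (161 − 173) = 167.546 → 168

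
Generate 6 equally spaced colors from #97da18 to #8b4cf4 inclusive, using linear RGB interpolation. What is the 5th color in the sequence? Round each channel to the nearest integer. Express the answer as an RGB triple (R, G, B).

(141, 104, 200)

With 6 swatches and endpoints inclusive, swatch 5 sits at t = (5 − 1)/(6 − 1) = 4/5 ≈ 0.8.
#97da18 → (151, 218, 24); #8b4cf4 → (139, 76, 244).
R = 151 + 0.8 × (139 − 151) = 141.4 → 141
G = 218 + 0.8 × (76 − 218) = 104.4 → 104
B = 24 + 0.8 × (244 − 24) = 200 → 200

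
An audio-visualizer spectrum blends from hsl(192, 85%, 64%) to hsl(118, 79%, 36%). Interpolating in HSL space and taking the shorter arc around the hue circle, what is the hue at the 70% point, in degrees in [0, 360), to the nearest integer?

Hue arc: Δh = 118 − 192 = -74° (|Δh| ≤ 180, already the shorter path).
H = 192 + 0.7 × (-74) = 140.2 → 140°

140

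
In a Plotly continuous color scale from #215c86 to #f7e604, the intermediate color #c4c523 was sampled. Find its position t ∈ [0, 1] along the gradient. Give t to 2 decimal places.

0.76

Invert the lerp on the R channel (largest span, 214): t = (196 − 33) / (247 − 33) = 163/214 = 0.76168.
Check on G: (197 − 92)/(230 − 92) = 0.7609 ✓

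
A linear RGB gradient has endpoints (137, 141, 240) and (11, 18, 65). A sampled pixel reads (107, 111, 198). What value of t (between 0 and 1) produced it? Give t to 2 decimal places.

Invert the lerp on the B channel (largest span, 175): t = (198 − 240) / (65 − 240) = -42/-175 = 0.24.
Check on R: (107 − 137)/(11 − 137) = 0.2381 ✓

0.24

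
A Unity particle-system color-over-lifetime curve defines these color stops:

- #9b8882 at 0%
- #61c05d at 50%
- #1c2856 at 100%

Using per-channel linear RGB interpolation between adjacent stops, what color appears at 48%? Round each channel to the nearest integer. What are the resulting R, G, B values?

48% lies between the 0% and 50% stops, so the local fraction is t = (48 − 0)/(50 − 0) = 48/50 ≈ 0.96.
#9b8882 → (155, 136, 130); #61c05d → (97, 192, 93).
R = 155 + 0.96 × (97 − 155) = 99.32 → 99
G = 136 + 0.96 × (192 − 136) = 189.76 → 190
B = 130 + 0.96 × (93 − 130) = 94.48 → 94

(99, 190, 94)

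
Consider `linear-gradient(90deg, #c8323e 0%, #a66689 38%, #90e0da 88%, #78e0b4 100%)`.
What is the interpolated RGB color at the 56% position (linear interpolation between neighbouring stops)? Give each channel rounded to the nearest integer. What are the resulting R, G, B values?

56% lies between the 38% and 88% stops, so the local fraction is t = (56 − 38)/(88 − 38) = 18/50 ≈ 0.36.
#a66689 → (166, 102, 137); #90e0da → (144, 224, 218).
R = 166 + 0.36 × (144 − 166) = 158.08 → 158
G = 102 + 0.36 × (224 − 102) = 145.92 → 146
B = 137 + 0.36 × (218 − 137) = 166.16 → 166

(158, 146, 166)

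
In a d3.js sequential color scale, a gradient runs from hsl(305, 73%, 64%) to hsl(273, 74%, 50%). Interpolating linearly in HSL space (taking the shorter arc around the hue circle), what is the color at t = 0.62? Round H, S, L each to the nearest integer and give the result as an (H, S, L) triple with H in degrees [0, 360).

(285, 74, 55)

Hue arc: Δh = 273 − 305 = -32° (|Δh| ≤ 180, already the shorter path).
H = 305 + 0.62 × (-32) = 285.16 → 285°
S = 73 + 0.62 × (74 − 73) = 73.62 → 74%
L = 64 + 0.62 × (50 − 64) = 55.32 → 55%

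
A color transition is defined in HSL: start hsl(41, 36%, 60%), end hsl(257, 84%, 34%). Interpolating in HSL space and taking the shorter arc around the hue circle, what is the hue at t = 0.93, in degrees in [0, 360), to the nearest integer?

267

Hue: 257 − 41 = 216°, but |216| > 180 so the shorter arc goes the other way: Δh = 216 − 360 = -144°.
H = 41 + 0.93 × (-144) = -92.92 → -93 → -93 mod 360 = 267°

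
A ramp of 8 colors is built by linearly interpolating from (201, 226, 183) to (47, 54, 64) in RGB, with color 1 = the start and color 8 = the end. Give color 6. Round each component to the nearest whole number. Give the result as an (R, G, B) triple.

(91, 103, 98)

With 8 swatches and endpoints inclusive, swatch 6 sits at t = (6 − 1)/(8 − 1) = 5/7 ≈ 0.7143.
R = 201 + 0.7143 × (47 − 201) = 90.998 → 91
G = 226 + 0.7143 × (54 − 226) = 103.14 → 103
B = 183 + 0.7143 × (64 − 183) = 97.998 → 98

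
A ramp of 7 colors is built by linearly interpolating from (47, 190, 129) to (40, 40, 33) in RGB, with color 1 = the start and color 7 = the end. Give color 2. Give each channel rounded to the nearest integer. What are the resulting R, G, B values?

With 7 swatches and endpoints inclusive, swatch 2 sits at t = (2 − 1)/(7 − 1) = 1/6 ≈ 0.1667.
R = 47 + 0.1667 × (40 − 47) = 45.833 → 46
G = 190 + 0.1667 × (40 − 190) = 164.995 → 165
B = 129 + 0.1667 × (33 − 129) = 112.997 → 113

(46, 165, 113)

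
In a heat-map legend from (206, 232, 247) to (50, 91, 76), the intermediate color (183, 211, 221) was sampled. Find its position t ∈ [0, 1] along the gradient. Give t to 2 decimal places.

Invert the lerp on the B channel (largest span, 171): t = (221 − 247) / (76 − 247) = -26/-171 = 0.15205.
Check on R: (183 − 206)/(50 − 206) = 0.1474 ✓

0.15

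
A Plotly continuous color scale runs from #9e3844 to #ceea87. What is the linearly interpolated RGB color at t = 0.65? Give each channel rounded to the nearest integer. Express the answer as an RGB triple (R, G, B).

#9e3844 → (158, 56, 68); #ceea87 → (206, 234, 135).
R = 158 + 0.65 × (206 − 158) = 158 + 0.65 × 48 = 189.2 → 189
G = 56 + 0.65 × (234 − 56) = 56 + 0.65 × 178 = 171.7 → 172
B = 68 + 0.65 × (135 − 68) = 68 + 0.65 × 67 = 111.55 → 112

(189, 172, 112)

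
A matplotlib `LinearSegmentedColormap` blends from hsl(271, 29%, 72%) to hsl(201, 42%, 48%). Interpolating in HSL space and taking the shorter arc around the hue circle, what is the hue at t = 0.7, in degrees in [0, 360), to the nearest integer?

222

Hue arc: Δh = 201 − 271 = -70° (|Δh| ≤ 180, already the shorter path).
H = 271 + 0.7 × (-70) = 222 → 222°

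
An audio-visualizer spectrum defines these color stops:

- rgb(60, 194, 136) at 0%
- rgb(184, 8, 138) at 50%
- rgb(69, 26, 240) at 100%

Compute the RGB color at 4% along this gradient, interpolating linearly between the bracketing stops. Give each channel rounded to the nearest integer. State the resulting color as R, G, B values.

(70, 179, 136)

4% lies between the 0% and 50% stops, so the local fraction is t = (4 − 0)/(50 − 0) = 4/50 ≈ 0.08.
R = 60 + 0.08 × (184 − 60) = 69.92 → 70
G = 194 + 0.08 × (8 − 194) = 179.12 → 179
B = 136 + 0.08 × (138 − 136) = 136.16 → 136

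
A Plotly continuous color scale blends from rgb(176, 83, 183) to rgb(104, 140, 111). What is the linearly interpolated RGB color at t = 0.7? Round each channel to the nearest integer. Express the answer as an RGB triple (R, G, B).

(126, 123, 133)

R = 176 + 0.7 × (104 − 176) = 176 + 0.7 × -72 = 125.6 → 126
G = 83 + 0.7 × (140 − 83) = 83 + 0.7 × 57 = 122.9 → 123
B = 183 + 0.7 × (111 − 183) = 183 + 0.7 × -72 = 132.6 → 133
So the blended color is (126, 123, 133), about #7e7b85.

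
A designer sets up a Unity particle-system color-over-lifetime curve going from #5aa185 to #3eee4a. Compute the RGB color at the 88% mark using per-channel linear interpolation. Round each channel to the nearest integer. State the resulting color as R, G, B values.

#5aa185 → (90, 161, 133); #3eee4a → (62, 238, 74).
88% corresponds to t = 0.88.
R = 90 + 0.88 × (62 − 90) = 90 + 0.88 × -28 = 65.36 → 65
G = 161 + 0.88 × (238 − 161) = 161 + 0.88 × 77 = 228.76 → 229
B = 133 + 0.88 × (74 − 133) = 133 + 0.88 × -59 = 81.08 → 81

(65, 229, 81)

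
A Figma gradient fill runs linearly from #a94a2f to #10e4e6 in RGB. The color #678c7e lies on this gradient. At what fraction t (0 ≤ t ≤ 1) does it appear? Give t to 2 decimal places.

Invert the lerp on the B channel (largest span, 183): t = (126 − 47) / (230 − 47) = 79/183 = 0.43169.
Check on R: (103 − 169)/(16 − 169) = 0.4314 ✓

0.43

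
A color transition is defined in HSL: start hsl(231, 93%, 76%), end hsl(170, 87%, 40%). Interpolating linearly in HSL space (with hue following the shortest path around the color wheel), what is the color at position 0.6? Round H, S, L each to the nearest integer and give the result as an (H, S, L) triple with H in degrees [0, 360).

Hue arc: Δh = 170 − 231 = -61° (|Δh| ≤ 180, already the shorter path).
H = 231 + 0.6 × (-61) = 194.4 → 194°
S = 93 + 0.6 × (87 − 93) = 89.4 → 89%
L = 76 + 0.6 × (40 − 76) = 54.4 → 54%

(194, 89, 54)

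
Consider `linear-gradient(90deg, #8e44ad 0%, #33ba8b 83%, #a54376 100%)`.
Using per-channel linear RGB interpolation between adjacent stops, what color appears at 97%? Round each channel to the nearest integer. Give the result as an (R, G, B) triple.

(145, 88, 122)

97% lies between the 83% and 100% stops, so the local fraction is t = (97 − 83)/(100 − 83) = 14/17 ≈ 0.8235.
#33ba8b → (51, 186, 139); #a54376 → (165, 67, 118).
R = 51 + 0.8235 × (165 − 51) = 144.879 → 145
G = 186 + 0.8235 × (67 − 186) = 88.004 → 88
B = 139 + 0.8235 × (118 − 139) = 121.707 → 122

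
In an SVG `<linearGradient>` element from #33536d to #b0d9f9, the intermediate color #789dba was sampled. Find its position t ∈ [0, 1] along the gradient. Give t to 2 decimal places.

Invert the lerp on the B channel (largest span, 140): t = (186 − 109) / (249 − 109) = 77/140 = 0.55.
Check on R: (120 − 51)/(176 − 51) = 0.552 ✓

0.55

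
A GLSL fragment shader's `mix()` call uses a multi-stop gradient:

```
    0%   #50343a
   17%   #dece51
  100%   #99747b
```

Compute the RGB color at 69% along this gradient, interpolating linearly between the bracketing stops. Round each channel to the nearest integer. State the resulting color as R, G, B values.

(179, 150, 107)

69% lies between the 17% and 100% stops, so the local fraction is t = (69 − 17)/(100 − 17) = 52/83 ≈ 0.6265.
#dece51 → (222, 206, 81); #99747b → (153, 116, 123).
R = 222 + 0.6265 × (153 − 222) = 178.772 → 179
G = 206 + 0.6265 × (116 − 206) = 149.615 → 150
B = 81 + 0.6265 × (123 − 81) = 107.313 → 107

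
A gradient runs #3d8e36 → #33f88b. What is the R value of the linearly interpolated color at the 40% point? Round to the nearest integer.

R₁ = 61 (from #3d8e36), R₂ = 51 (from #33f88b).
R = 61 + 0.4 × (51 − 61) = 57 → 57

57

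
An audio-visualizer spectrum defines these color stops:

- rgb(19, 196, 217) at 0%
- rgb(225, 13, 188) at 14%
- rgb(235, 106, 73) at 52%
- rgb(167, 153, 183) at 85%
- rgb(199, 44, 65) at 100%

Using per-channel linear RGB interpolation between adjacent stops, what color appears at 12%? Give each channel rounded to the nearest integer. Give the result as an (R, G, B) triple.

12% lies between the 0% and 14% stops, so the local fraction is t = (12 − 0)/(14 − 0) = 12/14 ≈ 0.8571.
R = 19 + 0.8571 × (225 − 19) = 195.563 → 196
G = 196 + 0.8571 × (13 − 196) = 39.151 → 39
B = 217 + 0.8571 × (188 − 217) = 192.144 → 192

(196, 39, 192)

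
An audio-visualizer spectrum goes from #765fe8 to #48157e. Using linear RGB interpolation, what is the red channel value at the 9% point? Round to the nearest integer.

R₁ = 118 (from #765fe8), R₂ = 72 (from #48157e).
R = 118 + 0.09 × (72 − 118) = 113.86 → 114

114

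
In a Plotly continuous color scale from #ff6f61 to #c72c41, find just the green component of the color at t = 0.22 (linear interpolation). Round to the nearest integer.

G₁ = 111 (from #ff6f61), G₂ = 44 (from #c72c41).
G = 111 + 0.22 × (44 − 111) = 96.26 → 96

96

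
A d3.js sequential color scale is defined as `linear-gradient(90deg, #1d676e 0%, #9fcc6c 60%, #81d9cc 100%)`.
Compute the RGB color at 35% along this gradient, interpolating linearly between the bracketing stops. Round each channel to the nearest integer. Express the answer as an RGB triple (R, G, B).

(105, 162, 109)

35% lies between the 0% and 60% stops, so the local fraction is t = (35 − 0)/(60 − 0) = 35/60 ≈ 0.5833.
#1d676e → (29, 103, 110); #9fcc6c → (159, 204, 108).
R = 29 + 0.5833 × (159 − 29) = 104.829 → 105
G = 103 + 0.5833 × (204 − 103) = 161.913 → 162
B = 110 + 0.5833 × (108 − 110) = 108.833 → 109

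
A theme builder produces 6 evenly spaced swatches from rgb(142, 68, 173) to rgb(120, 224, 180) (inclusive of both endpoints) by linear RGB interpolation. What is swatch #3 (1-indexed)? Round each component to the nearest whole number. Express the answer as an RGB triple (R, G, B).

(133, 130, 176)

With 6 swatches and endpoints inclusive, swatch 3 sits at t = (3 − 1)/(6 − 1) = 2/5 ≈ 0.4.
R = 142 + 0.4 × (120 − 142) = 133.2 → 133
G = 68 + 0.4 × (224 − 68) = 130.4 → 130
B = 173 + 0.4 × (180 − 173) = 175.8 → 176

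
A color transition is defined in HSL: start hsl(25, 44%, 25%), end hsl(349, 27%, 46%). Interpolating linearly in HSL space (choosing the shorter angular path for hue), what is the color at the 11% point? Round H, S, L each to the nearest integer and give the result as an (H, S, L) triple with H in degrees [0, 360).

Hue: 349 − 25 = 324°, but |324| > 180 so the shorter arc goes the other way: Δh = 324 − 360 = -36°.
H = 25 + 0.11 × (-36) = 21.04 → 21°
S = 44 + 0.11 × (27 − 44) = 42.13 → 42%
L = 25 + 0.11 × (46 − 25) = 27.31 → 27%

(21, 42, 27)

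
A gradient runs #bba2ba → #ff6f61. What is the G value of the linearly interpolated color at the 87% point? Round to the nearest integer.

118

G₁ = 162 (from #bba2ba), G₂ = 111 (from #ff6f61).
G = 162 + 0.87 × (111 − 162) = 117.63 → 118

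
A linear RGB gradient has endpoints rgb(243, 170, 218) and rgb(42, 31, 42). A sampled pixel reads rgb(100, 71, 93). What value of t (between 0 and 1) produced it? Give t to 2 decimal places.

Invert the lerp on the R channel (largest span, 201): t = (100 − 243) / (42 − 243) = -143/-201 = 0.71144.
Check on G: (71 − 170)/(31 − 170) = 0.7122 ✓

0.71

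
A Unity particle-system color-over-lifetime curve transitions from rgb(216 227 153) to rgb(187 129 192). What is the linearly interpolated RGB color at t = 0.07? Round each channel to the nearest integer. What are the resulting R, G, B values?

(214, 220, 156)

R = 216 + 0.07 × (187 − 216) = 216 + 0.07 × -29 = 213.97 → 214
G = 227 + 0.07 × (129 − 227) = 227 + 0.07 × -98 = 220.14 → 220
B = 153 + 0.07 × (192 − 153) = 153 + 0.07 × 39 = 155.73 → 156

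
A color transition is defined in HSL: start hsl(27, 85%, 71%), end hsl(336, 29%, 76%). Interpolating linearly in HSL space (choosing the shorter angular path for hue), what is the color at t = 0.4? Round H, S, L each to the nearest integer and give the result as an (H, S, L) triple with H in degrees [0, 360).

Hue: 336 − 27 = 309°, but |309| > 180 so the shorter arc goes the other way: Δh = 309 − 360 = -51°.
H = 27 + 0.4 × (-51) = 6.6 → 7°
S = 85 + 0.4 × (29 − 85) = 62.6 → 63%
L = 71 + 0.4 × (76 − 71) = 73 → 73%

(7, 63, 73)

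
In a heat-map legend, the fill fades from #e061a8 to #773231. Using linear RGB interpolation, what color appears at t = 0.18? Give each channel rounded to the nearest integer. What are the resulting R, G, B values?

(205, 89, 147)

#e061a8 → (224, 97, 168); #773231 → (119, 50, 49).
R = 224 + 0.18 × (119 − 224) = 224 + 0.18 × -105 = 205.1 → 205
G = 97 + 0.18 × (50 − 97) = 97 + 0.18 × -47 = 88.54 → 89
B = 168 + 0.18 × (49 − 168) = 168 + 0.18 × -119 = 146.58 → 147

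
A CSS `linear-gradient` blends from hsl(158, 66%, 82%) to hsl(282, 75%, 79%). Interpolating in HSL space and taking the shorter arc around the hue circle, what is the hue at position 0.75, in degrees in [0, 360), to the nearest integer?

Hue arc: Δh = 282 − 158 = 124° (|Δh| ≤ 180, already the shorter path).
H = 158 + 0.75 × (124) = 251 → 251°

251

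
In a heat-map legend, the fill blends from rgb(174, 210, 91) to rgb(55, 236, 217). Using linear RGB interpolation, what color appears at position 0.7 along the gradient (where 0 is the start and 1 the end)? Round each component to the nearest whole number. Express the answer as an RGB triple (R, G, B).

(91, 228, 179)

R = 174 + 0.7 × (55 − 174) = 174 + 0.7 × -119 = 90.7 → 91
G = 210 + 0.7 × (236 − 210) = 210 + 0.7 × 26 = 228.2 → 228
B = 91 + 0.7 × (217 − 91) = 91 + 0.7 × 126 = 179.2 → 179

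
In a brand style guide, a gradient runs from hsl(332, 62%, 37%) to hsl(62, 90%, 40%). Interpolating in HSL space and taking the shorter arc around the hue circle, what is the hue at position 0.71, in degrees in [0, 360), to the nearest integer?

Hue: 62 − 332 = -270°, but |-270| > 180 so the shorter arc goes the other way: Δh = -270 + 360 = 90°.
H = 332 + 0.71 × (90) = 395.9 → 396 → 396 mod 360 = 36°

36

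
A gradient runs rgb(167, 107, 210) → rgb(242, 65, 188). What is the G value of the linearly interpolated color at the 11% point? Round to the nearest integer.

102

G = 107 + 0.11 × (65 − 107) = 102.38 → 102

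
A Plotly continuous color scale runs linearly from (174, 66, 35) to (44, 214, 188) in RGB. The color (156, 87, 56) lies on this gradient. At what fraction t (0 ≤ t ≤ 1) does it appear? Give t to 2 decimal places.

0.14

Invert the lerp on the B channel (largest span, 153): t = (56 − 35) / (188 − 35) = 21/153 = 0.13725.
Check on R: (156 − 174)/(44 − 174) = 0.1385 ✓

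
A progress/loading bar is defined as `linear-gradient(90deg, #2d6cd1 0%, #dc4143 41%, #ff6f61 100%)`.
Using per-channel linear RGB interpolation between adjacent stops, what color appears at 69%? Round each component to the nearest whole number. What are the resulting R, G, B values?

69% lies between the 41% and 100% stops, so the local fraction is t = (69 − 41)/(100 − 41) = 28/59 ≈ 0.4746.
#dc4143 → (220, 65, 67); #ff6f61 → (255, 111, 97).
R = 220 + 0.4746 × (255 − 220) = 236.611 → 237
G = 65 + 0.4746 × (111 − 65) = 86.832 → 87
B = 67 + 0.4746 × (97 − 67) = 81.238 → 81

(237, 87, 81)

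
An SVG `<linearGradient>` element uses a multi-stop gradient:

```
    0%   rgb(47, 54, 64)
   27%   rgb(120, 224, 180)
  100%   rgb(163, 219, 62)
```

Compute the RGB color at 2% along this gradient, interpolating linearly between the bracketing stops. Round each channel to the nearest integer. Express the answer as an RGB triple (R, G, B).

2% lies between the 0% and 27% stops, so the local fraction is t = (2 − 0)/(27 − 0) = 2/27 ≈ 0.0741.
R = 47 + 0.0741 × (120 − 47) = 52.409 → 52
G = 54 + 0.0741 × (224 − 54) = 66.597 → 67
B = 64 + 0.0741 × (180 − 64) = 72.596 → 73

(52, 67, 73)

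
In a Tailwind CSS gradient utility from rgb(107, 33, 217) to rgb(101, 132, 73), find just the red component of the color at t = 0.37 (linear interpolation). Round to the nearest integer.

R = 107 + 0.37 × (101 − 107) = 104.78 → 105

105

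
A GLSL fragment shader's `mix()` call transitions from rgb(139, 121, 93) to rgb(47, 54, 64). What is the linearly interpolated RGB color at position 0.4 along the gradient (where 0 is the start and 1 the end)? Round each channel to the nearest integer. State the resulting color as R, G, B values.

R = 139 + 0.4 × (47 − 139) = 139 + 0.4 × -92 = 102.2 → 102
G = 121 + 0.4 × (54 − 121) = 121 + 0.4 × -67 = 94.2 → 94
B = 93 + 0.4 × (64 − 93) = 93 + 0.4 × -29 = 81.4 → 81

(102, 94, 81)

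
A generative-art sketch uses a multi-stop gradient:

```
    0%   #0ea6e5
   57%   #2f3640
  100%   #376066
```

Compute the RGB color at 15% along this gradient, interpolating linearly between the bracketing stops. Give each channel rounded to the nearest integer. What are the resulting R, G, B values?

(23, 137, 186)

15% lies between the 0% and 57% stops, so the local fraction is t = (15 − 0)/(57 − 0) = 15/57 ≈ 0.2632.
#0ea6e5 → (14, 166, 229); #2f3640 → (47, 54, 64).
R = 14 + 0.2632 × (47 − 14) = 22.686 → 23
G = 166 + 0.2632 × (54 − 166) = 136.522 → 137
B = 229 + 0.2632 × (64 − 229) = 185.572 → 186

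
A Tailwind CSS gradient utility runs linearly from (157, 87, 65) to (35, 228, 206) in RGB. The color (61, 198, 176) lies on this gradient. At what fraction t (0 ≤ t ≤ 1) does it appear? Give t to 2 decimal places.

Invert the lerp on the G channel (largest span, 141): t = (198 − 87) / (228 − 87) = 111/141 = 0.78723.
Check on R: (61 − 157)/(35 − 157) = 0.7869 ✓

0.79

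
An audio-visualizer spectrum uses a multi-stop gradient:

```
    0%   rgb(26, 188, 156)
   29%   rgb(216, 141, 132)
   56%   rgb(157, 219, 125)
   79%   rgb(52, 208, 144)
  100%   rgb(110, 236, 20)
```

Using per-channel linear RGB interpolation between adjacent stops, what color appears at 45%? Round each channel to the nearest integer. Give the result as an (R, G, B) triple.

(181, 187, 128)

45% lies between the 29% and 56% stops, so the local fraction is t = (45 − 29)/(56 − 29) = 16/27 ≈ 0.5926.
R = 216 + 0.5926 × (157 − 216) = 181.037 → 181
G = 141 + 0.5926 × (219 − 141) = 187.223 → 187
B = 132 + 0.5926 × (125 − 132) = 127.852 → 128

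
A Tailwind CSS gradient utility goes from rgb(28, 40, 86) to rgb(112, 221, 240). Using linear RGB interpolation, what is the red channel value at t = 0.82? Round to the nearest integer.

97

R = 28 + 0.82 × (112 − 28) = 96.88 → 97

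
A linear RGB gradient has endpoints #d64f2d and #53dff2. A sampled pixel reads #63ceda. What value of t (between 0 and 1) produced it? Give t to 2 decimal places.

Invert the lerp on the B channel (largest span, 197): t = (218 − 45) / (242 − 45) = 173/197 = 0.87817.
Check on R: (99 − 214)/(83 − 214) = 0.8779 ✓

0.88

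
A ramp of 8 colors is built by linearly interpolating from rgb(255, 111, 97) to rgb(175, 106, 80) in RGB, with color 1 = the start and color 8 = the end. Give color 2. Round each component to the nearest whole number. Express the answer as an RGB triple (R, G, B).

(244, 110, 95)

With 8 swatches and endpoints inclusive, swatch 2 sits at t = (2 − 1)/(8 − 1) = 1/7 ≈ 0.1429.
R = 255 + 0.1429 × (175 − 255) = 243.568 → 244
G = 111 + 0.1429 × (106 − 111) = 110.285 → 110
B = 97 + 0.1429 × (80 − 97) = 94.571 → 95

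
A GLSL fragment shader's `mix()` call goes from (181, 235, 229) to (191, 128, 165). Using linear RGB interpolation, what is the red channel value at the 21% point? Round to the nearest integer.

R = 181 + 0.21 × (191 − 181) = 183.1 → 183

183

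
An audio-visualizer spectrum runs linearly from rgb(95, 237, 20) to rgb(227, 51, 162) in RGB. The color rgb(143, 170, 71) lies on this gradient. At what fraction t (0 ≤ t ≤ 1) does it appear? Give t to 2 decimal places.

0.36

Invert the lerp on the G channel (largest span, 186): t = (170 − 237) / (51 − 237) = -67/-186 = 0.36022.
Check on R: (143 − 95)/(227 − 95) = 0.3636 ✓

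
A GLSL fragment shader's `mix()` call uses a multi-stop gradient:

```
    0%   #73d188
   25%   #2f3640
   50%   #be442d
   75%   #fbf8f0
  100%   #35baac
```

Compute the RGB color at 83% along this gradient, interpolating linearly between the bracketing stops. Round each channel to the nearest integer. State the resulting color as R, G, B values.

83% lies between the 75% and 100% stops, so the local fraction is t = (83 − 75)/(100 − 75) = 8/25 ≈ 0.32.
#fbf8f0 → (251, 248, 240); #35baac → (53, 186, 172).
R = 251 + 0.32 × (53 − 251) = 187.64 → 188
G = 248 + 0.32 × (186 − 248) = 228.16 → 228
B = 240 + 0.32 × (172 − 240) = 218.24 → 218

(188, 228, 218)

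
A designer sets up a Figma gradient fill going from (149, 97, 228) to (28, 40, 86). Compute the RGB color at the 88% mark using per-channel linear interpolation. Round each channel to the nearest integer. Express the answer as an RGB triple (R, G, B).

(43, 47, 103)

88% corresponds to t = 0.88.
R = 149 + 0.88 × (28 − 149) = 149 + 0.88 × -121 = 42.52 → 43
G = 97 + 0.88 × (40 − 97) = 97 + 0.88 × -57 = 46.84 → 47
B = 228 + 0.88 × (86 − 228) = 228 + 0.88 × -142 = 103.04 → 103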